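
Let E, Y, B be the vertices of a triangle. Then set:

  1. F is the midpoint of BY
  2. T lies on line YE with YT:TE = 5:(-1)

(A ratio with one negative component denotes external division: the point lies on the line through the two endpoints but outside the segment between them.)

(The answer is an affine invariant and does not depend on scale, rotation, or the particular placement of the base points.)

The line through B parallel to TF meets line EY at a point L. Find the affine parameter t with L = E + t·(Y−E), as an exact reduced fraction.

Set E = (0, 0), Y = (1, 0), B = (0, 1); any affine frame gives the same invariant.
1. F is the midpoint of BY ⇒ F = (1/2, 1/2)
2. T lies on line YE with YT:TE = 5:(-1) ⇒ T = (-1/4, 0)
through B parallel to TF: direction (3/4, 1/2); meets EY at L = (-3/2, 0)
L = E + t·(Y−E) with t = -3/2

t = -3/2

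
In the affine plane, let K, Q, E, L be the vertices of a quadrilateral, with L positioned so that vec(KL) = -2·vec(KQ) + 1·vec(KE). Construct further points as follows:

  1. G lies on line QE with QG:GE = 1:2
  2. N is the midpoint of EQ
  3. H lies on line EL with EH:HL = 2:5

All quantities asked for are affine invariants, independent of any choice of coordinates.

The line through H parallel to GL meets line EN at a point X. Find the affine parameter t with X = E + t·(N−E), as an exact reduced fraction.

Choose coordinates K = (0, 0), Q = (1, 0), E = (0, 1), L = (-2, 1).
1. G lies on line QE with QG:GE = 1:2 ⇒ G = (2/3, 1/3)
2. N is the midpoint of EQ ⇒ N = (1/2, 1/2)
3. H lies on line EL with EH:HL = 2:5 ⇒ H = (-4/7, 1)
through H parallel to GL: direction (-8/3, 2/3); meets EN at X = (4/21, 17/21)
X = E + t·(N−E) with t = 8/21

t = 8/21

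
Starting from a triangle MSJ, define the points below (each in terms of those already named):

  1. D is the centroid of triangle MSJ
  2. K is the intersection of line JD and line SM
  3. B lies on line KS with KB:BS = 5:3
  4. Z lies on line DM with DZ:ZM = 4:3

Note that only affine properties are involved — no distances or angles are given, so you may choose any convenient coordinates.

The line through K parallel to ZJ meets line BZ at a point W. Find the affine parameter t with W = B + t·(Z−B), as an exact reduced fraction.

Set M = (0, 0), S = (1, 0), J = (0, 1); any affine frame gives the same invariant.
1. D is the centroid of triangle MSJ ⇒ D = (1/3, 1/3)
2. K is the intersection of line JD and line SM ⇒ K = (1/2, 0)
3. B lies on line KS with KB:BS = 5:3 ⇒ B = (13/16, 0)
4. Z lies on line DM with DZ:ZM = 4:3 ⇒ Z = (1/7, 1/7)
through K parallel to ZJ: direction (-1/7, 6/7); meets BZ at W = (106/217, 15/217)
W = B + t·(Z−B) with t = 15/31

t = 15/31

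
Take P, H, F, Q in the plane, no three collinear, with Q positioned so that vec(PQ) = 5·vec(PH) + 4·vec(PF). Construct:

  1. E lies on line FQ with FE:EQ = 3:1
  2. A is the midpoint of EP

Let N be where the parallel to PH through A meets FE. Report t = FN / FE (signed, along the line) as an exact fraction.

Work in coordinates with P = (0, 0), H = (1, 0), F = (0, 1), Q = (5, 4).
1. E lies on line FQ with FE:EQ = 3:1 ⇒ E = (15/4, 13/4)
2. A is the midpoint of EP ⇒ A = (15/8, 13/8)
through A parallel to PH: direction (1, 0); meets FE at N = (25/24, 13/8)
N = F + t·(E−F) with t = 5/18

t = 5/18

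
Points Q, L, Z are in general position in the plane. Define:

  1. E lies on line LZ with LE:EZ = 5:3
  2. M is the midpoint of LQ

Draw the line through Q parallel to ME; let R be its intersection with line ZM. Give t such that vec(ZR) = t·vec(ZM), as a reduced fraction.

Work in coordinates with Q = (0, 0), L = (1, 0), Z = (0, 1).
1. E lies on line LZ with LE:EZ = 5:3 ⇒ E = (3/8, 5/8)
2. M is the midpoint of LQ ⇒ M = (1/2, 0)
through Q parallel to ME: direction (-1/8, 5/8); meets ZM at R = (-1/3, 5/3)
R = Z + t·(M−Z) with t = -2/3

t = -2/3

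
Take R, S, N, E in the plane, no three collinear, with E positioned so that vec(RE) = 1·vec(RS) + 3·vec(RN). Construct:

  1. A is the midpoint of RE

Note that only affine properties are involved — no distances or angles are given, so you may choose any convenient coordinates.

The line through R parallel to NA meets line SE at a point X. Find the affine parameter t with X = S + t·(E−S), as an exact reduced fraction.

t = 1/3

Set R = (0, 0), S = (1, 0), N = (0, 1), E = (1, 3); any affine frame gives the same invariant.
1. A is the midpoint of RE ⇒ A = (1/2, 3/2)
through R parallel to NA: direction (1/2, 1/2); meets SE at X = (1, 1)
X = S + t·(E−S) with t = 1/3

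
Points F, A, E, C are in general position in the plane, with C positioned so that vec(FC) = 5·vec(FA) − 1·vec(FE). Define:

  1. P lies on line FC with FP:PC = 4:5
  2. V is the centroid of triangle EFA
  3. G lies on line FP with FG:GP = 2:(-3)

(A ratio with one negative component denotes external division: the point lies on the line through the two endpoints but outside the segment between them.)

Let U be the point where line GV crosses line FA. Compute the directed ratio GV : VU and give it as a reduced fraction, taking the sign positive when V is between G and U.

Work in coordinates with F = (0, 0), A = (1, 0), E = (0, 1), C = (5, -1).
1. P lies on line FC with FP:PC = 4:5 ⇒ P = (20/9, -4/9)
2. V is the centroid of triangle EFA ⇒ V = (1/3, 1/3)
3. G lies on line FP with FG:GP = 2:(-3) ⇒ G = (-40/9, 8/9)
line GV meets FA at U = (16/5, 0)
V = G + t·(U−G) with t = 5/8, so GV:VU = 5/8:3/8

GV:VU = 5/3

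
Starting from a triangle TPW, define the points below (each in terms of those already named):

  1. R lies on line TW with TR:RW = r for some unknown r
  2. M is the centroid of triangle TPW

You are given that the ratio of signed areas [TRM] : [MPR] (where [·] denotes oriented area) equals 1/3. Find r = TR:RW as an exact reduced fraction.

Assign T = (0, 0), P = (1, 0), W = (0, 1) — the answer is frame-independent, so this choice is without loss of generality.
1. With TR:RW = r, write λ = r/(r+1) so R = T + λ·(W−T); R is affine-linear in λ
2. M is the centroid of triangle TPW ⇒ M = (1/3, 1/3)
Every point depending on R is an affine combination of R and λ-independent points, so each such coordinate is linear in λ; the λ² term in each signed area is a multiple of (W−T)×(W−T) = 0, so 2·[TRM] and 2·[MPR] are each linear in λ. Evaluating at λ=0 and λ=1:
  2·[TRM] = -1/3·λ,   2·[MPR] = 2/3·λ − 1/3
So [TRM]:[MPR] = (-1/3·λ) / (2/3·λ − 1/3). Setting this equal to 1/3:
  -1/3·λ = 1/3·(2/3·λ − 1/3)  ⇒  λ = 1/5
Then r = λ/(1−λ) = (1/5)/(4/5) = 1/4. Check: with r = 1/4, R = (0, 1/5) and [TRM]:[MPR] = 1/3 as required.

r = 1/4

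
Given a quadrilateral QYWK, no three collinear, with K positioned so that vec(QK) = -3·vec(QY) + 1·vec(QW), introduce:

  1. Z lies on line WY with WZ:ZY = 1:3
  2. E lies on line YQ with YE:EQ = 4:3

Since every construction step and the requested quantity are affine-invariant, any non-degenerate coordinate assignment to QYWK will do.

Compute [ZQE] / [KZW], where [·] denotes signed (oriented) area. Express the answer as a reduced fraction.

[ZQE]:[KZW] = 3/7

Work in coordinates with Q = (0, 0), Y = (1, 0), W = (0, 1), K = (-3, 1).
1. Z lies on line WY with WZ:ZY = 1:3 ⇒ Z = (1/4, 3/4)
2. E lies on line YQ with YE:EQ = 4:3 ⇒ E = (3/7, 0)
2·[ZQE] = 9/28, 2·[KZW] = 3/4
[ZQE]:[KZW] = 9/28:3/4 = 3/7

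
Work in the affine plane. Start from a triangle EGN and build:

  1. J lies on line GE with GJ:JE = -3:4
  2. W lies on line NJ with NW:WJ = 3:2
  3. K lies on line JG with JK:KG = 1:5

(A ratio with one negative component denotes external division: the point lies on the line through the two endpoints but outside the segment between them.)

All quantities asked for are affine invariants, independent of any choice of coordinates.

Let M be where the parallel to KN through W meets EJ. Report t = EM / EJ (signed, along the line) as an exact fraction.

t = 19/20

Assign E = (0, 0), G = (1, 0), N = (0, 1) — the answer is frame-independent, so this choice is without loss of generality.
1. J lies on line GE with GJ:JE = -3:4 ⇒ J = (4, 0)
2. W lies on line NJ with NW:WJ = 3:2 ⇒ W = (12/5, 2/5)
3. K lies on line JG with JK:KG = 1:5 ⇒ K = (7/2, 0)
through W parallel to KN: direction (-7/2, 1); meets EJ at M = (19/5, 0)
M = E + t·(J−E) with t = 19/20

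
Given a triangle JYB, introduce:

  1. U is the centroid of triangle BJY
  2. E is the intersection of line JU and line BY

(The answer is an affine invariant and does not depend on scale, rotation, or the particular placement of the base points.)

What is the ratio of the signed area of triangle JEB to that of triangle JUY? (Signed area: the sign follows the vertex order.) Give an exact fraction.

Set J = (0, 0), Y = (1, 0), B = (0, 1); any affine frame gives the same invariant.
1. U is the centroid of triangle BJY ⇒ U = (1/3, 1/3)
2. E is the intersection of line JU and line BY ⇒ E = (1/2, 1/2)
2·[JEB] = 1/2, 2·[JUY] = -1/3
[JEB]:[JUY] = 1/2:-1/3 = -3/2

[JEB]:[JUY] = -3/2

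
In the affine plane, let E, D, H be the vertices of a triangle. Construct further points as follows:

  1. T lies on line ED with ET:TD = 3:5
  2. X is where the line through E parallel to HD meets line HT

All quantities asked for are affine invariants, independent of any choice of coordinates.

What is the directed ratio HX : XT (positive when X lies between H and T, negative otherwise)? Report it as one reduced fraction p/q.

HX:XT = -8/3

Assign E = (0, 0), D = (1, 0), H = (0, 1) — the answer is frame-independent, so this choice is without loss of generality.
1. T lies on line ED with ET:TD = 3:5 ⇒ T = (3/8, 0)
2. X is where the line through E parallel to HD meets line HT ⇒ X = (3/5, -3/5)
X = H + t·(T−H) with t = 8/5, so HX:XT = t:(1−t) = 8/5:-3/5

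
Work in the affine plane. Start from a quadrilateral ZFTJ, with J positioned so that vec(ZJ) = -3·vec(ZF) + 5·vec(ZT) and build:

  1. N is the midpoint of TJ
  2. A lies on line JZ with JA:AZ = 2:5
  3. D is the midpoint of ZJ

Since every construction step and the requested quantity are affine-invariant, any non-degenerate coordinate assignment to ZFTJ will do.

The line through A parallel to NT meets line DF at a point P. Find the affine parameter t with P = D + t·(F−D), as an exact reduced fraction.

Set Z = (0, 0), F = (1, 0), T = (0, 1), J = (-3, 5); any affine frame gives the same invariant.
1. N is the midpoint of TJ ⇒ N = (-3/2, 3)
2. A lies on line JZ with JA:AZ = 2:5 ⇒ A = (-15/7, 25/7)
3. D is the midpoint of ZJ ⇒ D = (-3/2, 5/2)
through A parallel to NT: direction (3/2, -2); meets DF at P = (-6/7, 13/7)
P = D + t·(F−D) with t = 9/35

t = 9/35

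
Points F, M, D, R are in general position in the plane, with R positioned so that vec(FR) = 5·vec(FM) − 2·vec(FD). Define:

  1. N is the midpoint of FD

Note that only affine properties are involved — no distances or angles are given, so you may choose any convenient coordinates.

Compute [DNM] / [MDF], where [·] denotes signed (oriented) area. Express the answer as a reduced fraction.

[DNM]:[MDF] = 1/2

Assign F = (0, 0), M = (1, 0), D = (0, 1), R = (5, -2) — the answer is frame-independent, so this choice is without loss of generality.
1. N is the midpoint of FD ⇒ N = (0, 1/2)
2·[DNM] = 1/2, 2·[MDF] = 1
[DNM]:[MDF] = 1/2:1 = 1/2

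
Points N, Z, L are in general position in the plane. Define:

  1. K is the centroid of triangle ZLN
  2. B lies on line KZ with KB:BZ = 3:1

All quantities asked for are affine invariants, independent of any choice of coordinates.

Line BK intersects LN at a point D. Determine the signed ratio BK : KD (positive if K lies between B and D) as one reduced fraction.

BK:KD = 3/2

Work in coordinates with N = (0, 0), Z = (1, 0), L = (0, 1).
1. K is the centroid of triangle ZLN ⇒ K = (1/3, 1/3)
2. B lies on line KZ with KB:BZ = 3:1 ⇒ B = (5/6, 1/12)
line BK meets LN at D = (0, 1/2)
K = B + t·(D−B) with t = 3/5, so BK:KD = 3/5:2/5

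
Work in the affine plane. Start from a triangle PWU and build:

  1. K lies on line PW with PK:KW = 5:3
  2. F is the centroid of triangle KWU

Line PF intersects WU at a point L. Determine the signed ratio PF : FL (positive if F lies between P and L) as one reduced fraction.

Set P = (0, 0), W = (1, 0), U = (0, 1); any affine frame gives the same invariant.
1. K lies on line PW with PK:KW = 5:3 ⇒ K = (5/8, 0)
2. F is the centroid of triangle KWU ⇒ F = (13/24, 1/3)
line PF meets WU at L = (13/21, 8/21)
F = P + t·(L−P) with t = 7/8, so PF:FL = 7/8:1/8

PF:FL = 7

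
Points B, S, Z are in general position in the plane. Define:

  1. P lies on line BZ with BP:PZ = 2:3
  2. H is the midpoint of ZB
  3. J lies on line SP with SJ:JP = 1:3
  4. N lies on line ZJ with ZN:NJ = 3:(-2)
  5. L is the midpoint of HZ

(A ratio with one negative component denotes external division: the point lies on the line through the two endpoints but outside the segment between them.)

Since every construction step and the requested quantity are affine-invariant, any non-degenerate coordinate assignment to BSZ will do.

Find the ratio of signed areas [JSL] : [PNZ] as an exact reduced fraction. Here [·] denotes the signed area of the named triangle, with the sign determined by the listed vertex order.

Choose coordinates B = (0, 0), S = (1, 0), Z = (0, 1).
1. P lies on line BZ with BP:PZ = 2:3 ⇒ P = (0, 2/5)
2. H is the midpoint of ZB ⇒ H = (0, 1/2)
3. J lies on line SP with SJ:JP = 1:3 ⇒ J = (3/4, 1/10)
4. N lies on line ZJ with ZN:NJ = 3:(-2) ⇒ N = (9/4, -17/10)
5. L is the midpoint of HZ ⇒ L = (0, 3/4)
2·[JSL] = 7/80, 2·[PNZ] = 27/20
[JSL]:[PNZ] = 7/80:27/20 = 7/108

[JSL]:[PNZ] = 7/108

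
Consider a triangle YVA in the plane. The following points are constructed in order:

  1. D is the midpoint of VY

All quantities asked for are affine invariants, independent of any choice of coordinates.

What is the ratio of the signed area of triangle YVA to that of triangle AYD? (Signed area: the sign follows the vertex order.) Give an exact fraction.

Choose coordinates Y = (0, 0), V = (1, 0), A = (0, 1).
1. D is the midpoint of VY ⇒ D = (1/2, 0)
2·[YVA] = 1, 2·[AYD] = 1/2
[YVA]:[AYD] = 1:1/2 = 2

[YVA]:[AYD] = 2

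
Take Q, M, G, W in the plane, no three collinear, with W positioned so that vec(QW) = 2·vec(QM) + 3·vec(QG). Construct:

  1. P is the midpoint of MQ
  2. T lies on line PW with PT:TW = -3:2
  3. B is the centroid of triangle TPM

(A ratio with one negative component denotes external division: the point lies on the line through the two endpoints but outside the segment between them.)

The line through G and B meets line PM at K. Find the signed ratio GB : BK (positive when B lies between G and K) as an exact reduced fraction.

Assign Q = (0, 0), M = (1, 0), G = (0, 1), W = (2, 3) — the answer is frame-independent, so this choice is without loss of generality.
1. P is the midpoint of MQ ⇒ P = (1/2, 0)
2. T lies on line PW with PT:TW = -3:2 ⇒ T = (5, 9)
3. B is the centroid of triangle TPM ⇒ B = (13/6, 3)
line GB meets PM at K = (-13/12, 0)
B = G + t·(K−G) with t = -2, so GB:BK = -2:3

GB:BK = -2/3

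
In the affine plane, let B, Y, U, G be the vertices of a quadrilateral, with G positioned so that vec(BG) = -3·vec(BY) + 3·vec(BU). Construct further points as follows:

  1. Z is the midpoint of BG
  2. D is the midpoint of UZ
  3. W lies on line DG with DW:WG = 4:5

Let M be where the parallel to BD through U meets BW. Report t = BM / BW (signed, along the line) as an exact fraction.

Set B = (0, 0), Y = (1, 0), U = (0, 1), G = (-3, 3); any affine frame gives the same invariant.
1. Z is the midpoint of BG ⇒ Z = (-3/2, 3/2)
2. D is the midpoint of UZ ⇒ D = (-3/4, 5/4)
3. W lies on line DG with DW:WG = 4:5 ⇒ W = (-7/4, 73/36)
through U parallel to BD: direction (-3/4, 5/4); meets BW at M = (63/32, -73/32)
M = B + t·(W−B) with t = -9/8

t = -9/8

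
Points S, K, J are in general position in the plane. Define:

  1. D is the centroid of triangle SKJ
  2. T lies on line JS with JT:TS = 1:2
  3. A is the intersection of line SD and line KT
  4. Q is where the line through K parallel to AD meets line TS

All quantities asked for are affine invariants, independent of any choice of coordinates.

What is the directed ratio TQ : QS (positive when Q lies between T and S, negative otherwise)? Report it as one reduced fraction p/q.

Assign S = (0, 0), K = (1, 0), J = (0, 1) — the answer is frame-independent, so this choice is without loss of generality.
1. D is the centroid of triangle SKJ ⇒ D = (1/3, 1/3)
2. T lies on line JS with JT:TS = 1:2 ⇒ T = (0, 2/3)
3. A is the intersection of line SD and line KT ⇒ A = (2/5, 2/5)
4. Q is where the line through K parallel to AD meets line TS ⇒ Q = (0, -1)
Q = T + t·(S−T) with t = 5/2, so TQ:QS = t:(1−t) = 5/2:-3/2

TQ:QS = -5/3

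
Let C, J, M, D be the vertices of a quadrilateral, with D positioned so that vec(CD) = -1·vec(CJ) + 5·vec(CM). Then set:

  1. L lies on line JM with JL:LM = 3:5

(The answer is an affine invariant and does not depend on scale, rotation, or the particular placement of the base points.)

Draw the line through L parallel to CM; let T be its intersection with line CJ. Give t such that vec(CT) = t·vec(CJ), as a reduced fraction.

t = 5/8

Assign C = (0, 0), J = (1, 0), M = (0, 1), D = (-1, 5) — the answer is frame-independent, so this choice is without loss of generality.
1. L lies on line JM with JL:LM = 3:5 ⇒ L = (5/8, 3/8)
through L parallel to CM: direction (0, 1); meets CJ at T = (5/8, 0)
T = C + t·(J−C) with t = 5/8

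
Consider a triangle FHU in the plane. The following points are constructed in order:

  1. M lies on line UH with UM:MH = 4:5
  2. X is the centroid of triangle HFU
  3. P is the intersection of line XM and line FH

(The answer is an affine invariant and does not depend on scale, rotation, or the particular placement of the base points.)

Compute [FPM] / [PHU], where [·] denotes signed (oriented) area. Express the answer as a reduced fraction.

Choose coordinates F = (0, 0), H = (1, 0), U = (0, 1).
1. M lies on line UH with UM:MH = 4:5 ⇒ M = (4/9, 5/9)
2. X is the centroid of triangle HFU ⇒ X = (1/3, 1/3)
3. P is the intersection of line XM and line FH ⇒ P = (1/6, 0)
2·[FPM] = 5/54, 2·[PHU] = 5/6
[FPM]:[PHU] = 5/54:5/6 = 1/9

[FPM]:[PHU] = 1/9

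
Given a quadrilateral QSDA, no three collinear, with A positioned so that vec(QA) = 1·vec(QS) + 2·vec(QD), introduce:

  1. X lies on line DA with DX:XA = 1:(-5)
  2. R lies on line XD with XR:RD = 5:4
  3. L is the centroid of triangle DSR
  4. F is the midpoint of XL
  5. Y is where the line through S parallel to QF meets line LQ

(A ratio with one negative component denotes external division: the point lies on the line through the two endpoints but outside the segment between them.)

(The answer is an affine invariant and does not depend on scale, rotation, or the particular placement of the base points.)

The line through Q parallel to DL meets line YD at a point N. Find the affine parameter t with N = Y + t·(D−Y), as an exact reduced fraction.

Choose coordinates Q = (0, 0), S = (1, 0), D = (0, 1), A = (1, 2).
1. X lies on line DA with DX:XA = 1:(-5) ⇒ X = (-1/4, 3/4)
2. R lies on line XD with XR:RD = 5:4 ⇒ R = (-1/9, 8/9)
3. L is the centroid of triangle DSR ⇒ L = (8/27, 17/27)
4. F is the midpoint of XL ⇒ F = (5/216, 149/216)
5. Y is where the line through S parallel to QF meets line LQ ⇒ Y = (1192/1107, 2533/1107)
through Q parallel to DL: direction (8/27, -10/27); meets YD at N = (-298/729, 745/1458)
N = Y + t·(D−Y) with t = 149/108

t = 149/108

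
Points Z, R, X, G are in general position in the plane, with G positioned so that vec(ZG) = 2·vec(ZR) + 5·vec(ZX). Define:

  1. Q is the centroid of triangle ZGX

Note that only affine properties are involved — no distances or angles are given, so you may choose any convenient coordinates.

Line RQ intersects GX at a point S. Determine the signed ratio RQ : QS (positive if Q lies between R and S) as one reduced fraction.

Choose coordinates Z = (0, 0), R = (1, 0), X = (0, 1), G = (2, 5).
1. Q is the centroid of triangle ZGX ⇒ Q = (2/3, 2)
line RQ meets GX at S = (5/8, 9/4)
Q = R + t·(S−R) with t = 8/9, so RQ:QS = 8/9:1/9

RQ:QS = 8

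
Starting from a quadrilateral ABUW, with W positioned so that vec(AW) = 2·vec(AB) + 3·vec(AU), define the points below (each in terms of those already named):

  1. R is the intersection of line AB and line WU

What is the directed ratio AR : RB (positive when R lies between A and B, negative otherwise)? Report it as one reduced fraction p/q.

Work in coordinates with A = (0, 0), B = (1, 0), U = (0, 1), W = (2, 3).
1. R is the intersection of line AB and line WU ⇒ R = (-1, 0)
R = A + t·(B−A) with t = -1, so AR:RB = t:(1−t) = -1:2

AR:RB = -1/2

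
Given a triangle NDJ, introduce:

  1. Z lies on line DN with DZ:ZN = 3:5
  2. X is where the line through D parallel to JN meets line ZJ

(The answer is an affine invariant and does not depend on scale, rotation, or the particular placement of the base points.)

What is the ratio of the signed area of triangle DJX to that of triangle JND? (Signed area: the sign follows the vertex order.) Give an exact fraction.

[DJX]:[JND] = 3/5

Assign N = (0, 0), D = (1, 0), J = (0, 1) — the answer is frame-independent, so this choice is without loss of generality.
1. Z lies on line DN with DZ:ZN = 3:5 ⇒ Z = (5/8, 0)
2. X is where the line through D parallel to JN meets line ZJ ⇒ X = (1, -3/5)
2·[DJX] = 3/5, 2·[JND] = 1
[DJX]:[JND] = 3/5:1 = 3/5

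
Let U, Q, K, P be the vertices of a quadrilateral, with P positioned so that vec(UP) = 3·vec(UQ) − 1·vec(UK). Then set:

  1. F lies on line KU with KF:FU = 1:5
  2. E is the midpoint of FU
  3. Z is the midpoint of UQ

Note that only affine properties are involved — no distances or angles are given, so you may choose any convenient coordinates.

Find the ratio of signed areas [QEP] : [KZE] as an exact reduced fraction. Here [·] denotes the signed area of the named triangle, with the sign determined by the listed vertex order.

[QEP]:[KZE] = -4/7

Assign U = (0, 0), Q = (1, 0), K = (0, 1), P = (3, -1) — the answer is frame-independent, so this choice is without loss of generality.
1. F lies on line KU with KF:FU = 1:5 ⇒ F = (0, 5/6)
2. E is the midpoint of FU ⇒ E = (0, 5/12)
3. Z is the midpoint of UQ ⇒ Z = (1/2, 0)
2·[QEP] = 1/6, 2·[KZE] = -7/24
[QEP]:[KZE] = 1/6:-7/24 = -4/7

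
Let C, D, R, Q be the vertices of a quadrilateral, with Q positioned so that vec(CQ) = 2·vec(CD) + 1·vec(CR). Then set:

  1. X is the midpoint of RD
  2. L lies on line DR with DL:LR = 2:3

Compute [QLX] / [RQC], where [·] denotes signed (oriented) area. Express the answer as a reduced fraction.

[QLX]:[RQC] = 1/10

Assign C = (0, 0), D = (1, 0), R = (0, 1), Q = (2, 1) — the answer is frame-independent, so this choice is without loss of generality.
1. X is the midpoint of RD ⇒ X = (1/2, 1/2)
2. L lies on line DR with DL:LR = 2:3 ⇒ L = (3/5, 2/5)
2·[QLX] = -1/5, 2·[RQC] = -2
[QLX]:[RQC] = -1/5:-2 = 1/10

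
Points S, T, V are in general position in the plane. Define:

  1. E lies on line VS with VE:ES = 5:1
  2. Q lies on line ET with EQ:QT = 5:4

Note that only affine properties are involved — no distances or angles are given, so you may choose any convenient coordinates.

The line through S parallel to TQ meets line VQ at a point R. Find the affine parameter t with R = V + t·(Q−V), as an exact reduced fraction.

Choose coordinates S = (0, 0), T = (1, 0), V = (0, 1).
1. E lies on line VS with VE:ES = 5:1 ⇒ E = (0, 1/6)
2. Q lies on line ET with EQ:QT = 5:4 ⇒ Q = (5/9, 2/27)
through S parallel to TQ: direction (-4/9, 2/27); meets VQ at R = (2/3, -1/9)
R = V + t·(Q−V) with t = 6/5

t = 6/5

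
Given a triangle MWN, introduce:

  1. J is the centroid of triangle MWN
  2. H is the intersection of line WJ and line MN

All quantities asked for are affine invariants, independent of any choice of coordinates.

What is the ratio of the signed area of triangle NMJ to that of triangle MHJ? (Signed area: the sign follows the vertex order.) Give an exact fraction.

[NMJ]:[MHJ] = -2

Work in coordinates with M = (0, 0), W = (1, 0), N = (0, 1).
1. J is the centroid of triangle MWN ⇒ J = (1/3, 1/3)
2. H is the intersection of line WJ and line MN ⇒ H = (0, 1/2)
2·[NMJ] = 1/3, 2·[MHJ] = -1/6
[NMJ]:[MHJ] = 1/3:-1/6 = -2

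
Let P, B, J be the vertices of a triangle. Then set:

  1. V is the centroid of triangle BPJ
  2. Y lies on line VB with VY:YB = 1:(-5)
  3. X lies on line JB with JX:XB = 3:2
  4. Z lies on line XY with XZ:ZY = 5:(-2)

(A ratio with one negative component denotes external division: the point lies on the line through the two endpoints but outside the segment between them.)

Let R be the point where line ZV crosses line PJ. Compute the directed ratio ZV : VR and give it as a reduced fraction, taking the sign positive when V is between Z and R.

ZV:VR = -41/30

Assign P = (0, 0), B = (1, 0), J = (0, 1) — the answer is frame-independent, so this choice is without loss of generality.
1. V is the centroid of triangle BPJ ⇒ V = (1/3, 1/3)
2. Y lies on line VB with VY:YB = 1:(-5) ⇒ Y = (1/6, 5/12)
3. X lies on line JB with JX:XB = 3:2 ⇒ X = (3/5, 2/5)
4. Z lies on line XY with XZ:ZY = 5:(-2) ⇒ Z = (-11/90, 77/180)
line ZV meets PJ at R = (0, 33/82)
V = Z + t·(R−Z) with t = 41/11, so ZV:VR = 41/11:-30/11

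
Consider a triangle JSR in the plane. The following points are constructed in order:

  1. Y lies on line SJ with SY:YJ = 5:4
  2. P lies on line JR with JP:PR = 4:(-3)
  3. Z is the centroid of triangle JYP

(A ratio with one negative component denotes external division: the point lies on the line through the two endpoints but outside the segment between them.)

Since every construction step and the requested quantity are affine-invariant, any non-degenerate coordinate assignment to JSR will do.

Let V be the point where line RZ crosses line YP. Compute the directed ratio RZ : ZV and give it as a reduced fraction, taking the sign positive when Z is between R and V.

RZ:ZV = 5/4

Work in coordinates with J = (0, 0), S = (1, 0), R = (0, 1).
1. Y lies on line SJ with SY:YJ = 5:4 ⇒ Y = (4/9, 0)
2. P lies on line JR with JP:PR = 4:(-3) ⇒ P = (0, 4)
3. Z is the centroid of triangle JYP ⇒ Z = (4/27, 4/3)
line RZ meets YP at V = (4/15, 8/5)
Z = R + t·(V−R) with t = 5/9, so RZ:ZV = 5/9:4/9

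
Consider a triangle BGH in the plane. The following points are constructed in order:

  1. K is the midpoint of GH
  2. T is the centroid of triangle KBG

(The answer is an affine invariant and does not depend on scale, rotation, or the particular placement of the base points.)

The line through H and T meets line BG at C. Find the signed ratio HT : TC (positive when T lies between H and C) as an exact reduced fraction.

Set B = (0, 0), G = (1, 0), H = (0, 1); any affine frame gives the same invariant.
1. K is the midpoint of GH ⇒ K = (1/2, 1/2)
2. T is the centroid of triangle KBG ⇒ T = (1/2, 1/6)
line HT meets BG at C = (3/5, 0)
T = H + t·(C−H) with t = 5/6, so HT:TC = 5/6:1/6

HT:TC = 5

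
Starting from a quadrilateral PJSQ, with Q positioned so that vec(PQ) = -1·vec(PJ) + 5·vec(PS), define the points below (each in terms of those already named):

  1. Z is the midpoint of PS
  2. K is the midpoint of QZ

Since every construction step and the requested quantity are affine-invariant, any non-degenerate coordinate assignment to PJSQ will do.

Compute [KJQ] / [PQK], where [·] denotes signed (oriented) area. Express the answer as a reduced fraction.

[KJQ]:[PQK] = -8

Set P = (0, 0), J = (1, 0), S = (0, 1), Q = (-1, 5); any affine frame gives the same invariant.
1. Z is the midpoint of PS ⇒ Z = (0, 1/2)
2. K is the midpoint of QZ ⇒ K = (-1/2, 11/4)
2·[KJQ] = 2, 2·[PQK] = -1/4
[KJQ]:[PQK] = 2:-1/4 = -8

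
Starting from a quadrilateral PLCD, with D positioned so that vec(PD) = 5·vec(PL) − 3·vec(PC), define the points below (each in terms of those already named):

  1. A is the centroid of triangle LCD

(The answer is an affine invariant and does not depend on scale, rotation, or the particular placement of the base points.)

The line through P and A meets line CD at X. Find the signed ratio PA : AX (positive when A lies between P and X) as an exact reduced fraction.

Work in coordinates with P = (0, 0), L = (1, 0), C = (0, 1), D = (5, -3).
1. A is the centroid of triangle LCD ⇒ A = (2, -2/3)
line PA meets CD at X = (15/7, -5/7)
A = P + t·(X−P) with t = 14/15, so PA:AX = 14/15:1/15

PA:AX = 14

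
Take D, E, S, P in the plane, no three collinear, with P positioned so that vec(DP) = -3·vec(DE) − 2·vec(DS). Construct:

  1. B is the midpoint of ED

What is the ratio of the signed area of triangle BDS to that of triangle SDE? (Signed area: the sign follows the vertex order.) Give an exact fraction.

Choose coordinates D = (0, 0), E = (1, 0), S = (0, 1), P = (-3, -2).
1. B is the midpoint of ED ⇒ B = (1/2, 0)
2·[BDS] = -1/2, 2·[SDE] = 1
[BDS]:[SDE] = -1/2:1 = -1/2

[BDS]:[SDE] = -1/2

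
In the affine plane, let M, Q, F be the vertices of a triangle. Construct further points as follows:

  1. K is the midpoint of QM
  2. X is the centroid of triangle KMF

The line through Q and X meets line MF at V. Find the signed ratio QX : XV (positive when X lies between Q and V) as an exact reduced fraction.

Set M = (0, 0), Q = (1, 0), F = (0, 1); any affine frame gives the same invariant.
1. K is the midpoint of QM ⇒ K = (1/2, 0)
2. X is the centroid of triangle KMF ⇒ X = (1/6, 1/3)
line QX meets MF at V = (0, 2/5)
X = Q + t·(V−Q) with t = 5/6, so QX:XV = 5/6:1/6

QX:XV = 5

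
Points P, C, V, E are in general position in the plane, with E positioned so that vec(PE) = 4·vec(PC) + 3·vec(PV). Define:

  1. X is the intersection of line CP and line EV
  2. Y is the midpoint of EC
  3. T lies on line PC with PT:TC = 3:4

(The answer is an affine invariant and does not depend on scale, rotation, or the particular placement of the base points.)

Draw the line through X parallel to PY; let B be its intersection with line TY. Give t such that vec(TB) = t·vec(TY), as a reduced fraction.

Set P = (0, 0), C = (1, 0), V = (0, 1), E = (4, 3); any affine frame gives the same invariant.
1. X is the intersection of line CP and line EV ⇒ X = (-2, 0)
2. Y is the midpoint of EC ⇒ Y = (5/2, 3/2)
3. T lies on line PC with PT:TC = 3:4 ⇒ T = (3/7, 0)
through X parallel to PY: direction (5/2, 3/2); meets TY at B = (73/6, 17/2)
B = T + t·(Y−T) with t = 17/3

t = 17/3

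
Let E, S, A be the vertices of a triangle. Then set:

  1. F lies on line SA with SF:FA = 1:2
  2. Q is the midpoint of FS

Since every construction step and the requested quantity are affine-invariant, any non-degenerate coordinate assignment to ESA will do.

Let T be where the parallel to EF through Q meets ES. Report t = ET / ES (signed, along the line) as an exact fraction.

t = 1/2

Set E = (0, 0), S = (1, 0), A = (0, 1); any affine frame gives the same invariant.
1. F lies on line SA with SF:FA = 1:2 ⇒ F = (2/3, 1/3)
2. Q is the midpoint of FS ⇒ Q = (5/6, 1/6)
through Q parallel to EF: direction (2/3, 1/3); meets ES at T = (1/2, 0)
T = E + t·(S−E) with t = 1/2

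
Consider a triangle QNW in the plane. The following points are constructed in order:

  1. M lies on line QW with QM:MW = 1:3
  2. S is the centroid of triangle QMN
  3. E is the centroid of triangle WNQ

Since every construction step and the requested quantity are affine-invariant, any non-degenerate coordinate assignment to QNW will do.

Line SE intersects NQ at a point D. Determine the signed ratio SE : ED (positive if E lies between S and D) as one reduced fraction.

Assign Q = (0, 0), N = (1, 0), W = (0, 1) — the answer is frame-independent, so this choice is without loss of generality.
1. M lies on line QW with QM:MW = 1:3 ⇒ M = (0, 1/4)
2. S is the centroid of triangle QMN ⇒ S = (1/3, 1/12)
3. E is the centroid of triangle WNQ ⇒ E = (1/3, 1/3)
line SE meets NQ at D = (1/3, 0)
E = S + t·(D−S) with t = -3, so SE:ED = -3:4

SE:ED = -3/4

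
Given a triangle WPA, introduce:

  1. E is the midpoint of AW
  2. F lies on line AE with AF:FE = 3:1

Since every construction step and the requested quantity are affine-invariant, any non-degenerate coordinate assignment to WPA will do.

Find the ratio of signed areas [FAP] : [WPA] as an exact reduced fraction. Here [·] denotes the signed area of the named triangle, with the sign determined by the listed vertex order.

Choose coordinates W = (0, 0), P = (1, 0), A = (0, 1).
1. E is the midpoint of AW ⇒ E = (0, 1/2)
2. F lies on line AE with AF:FE = 3:1 ⇒ F = (0, 5/8)
2·[FAP] = -3/8, 2·[WPA] = 1
[FAP]:[WPA] = -3/8:1 = -3/8

[FAP]:[WPA] = -3/8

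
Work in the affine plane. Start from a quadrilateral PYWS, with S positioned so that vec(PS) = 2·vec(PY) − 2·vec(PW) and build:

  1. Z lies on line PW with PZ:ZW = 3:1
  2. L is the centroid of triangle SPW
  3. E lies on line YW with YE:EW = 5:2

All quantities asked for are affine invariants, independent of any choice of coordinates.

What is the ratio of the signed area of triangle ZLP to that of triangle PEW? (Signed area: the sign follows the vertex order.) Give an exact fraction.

Choose coordinates P = (0, 0), Y = (1, 0), W = (0, 1), S = (2, -2).
1. Z lies on line PW with PZ:ZW = 3:1 ⇒ Z = (0, 3/4)
2. L is the centroid of triangle SPW ⇒ L = (2/3, -1/3)
3. E lies on line YW with YE:EW = 5:2 ⇒ E = (2/7, 5/7)
2·[ZLP] = -1/2, 2·[PEW] = 2/7
[ZLP]:[PEW] = -1/2:2/7 = -7/4

[ZLP]:[PEW] = -7/4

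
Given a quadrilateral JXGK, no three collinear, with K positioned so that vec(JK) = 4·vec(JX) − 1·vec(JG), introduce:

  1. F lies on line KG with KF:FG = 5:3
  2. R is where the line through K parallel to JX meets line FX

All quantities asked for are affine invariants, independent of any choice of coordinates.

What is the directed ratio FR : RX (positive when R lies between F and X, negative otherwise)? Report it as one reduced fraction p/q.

Choose coordinates J = (0, 0), X = (1, 0), G = (0, 1), K = (4, -1).
1. F lies on line KG with KF:FG = 5:3 ⇒ F = (3/2, 1/4)
2. R is where the line through K parallel to JX meets line FX ⇒ R = (-1, -1)
R = F + t·(X−F) with t = 5, so FR:RX = t:(1−t) = 5:-4

FR:RX = -5/4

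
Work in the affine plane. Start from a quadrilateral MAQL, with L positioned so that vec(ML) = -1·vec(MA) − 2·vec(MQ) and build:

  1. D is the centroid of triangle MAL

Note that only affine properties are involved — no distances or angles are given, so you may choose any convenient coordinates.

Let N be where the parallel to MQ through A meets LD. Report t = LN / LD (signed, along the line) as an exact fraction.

t = 2

Choose coordinates M = (0, 0), A = (1, 0), Q = (0, 1), L = (-1, -2).
1. D is the centroid of triangle MAL ⇒ D = (0, -2/3)
through A parallel to MQ: direction (0, 1); meets LD at N = (1, 2/3)
N = L + t·(D−L) with t = 2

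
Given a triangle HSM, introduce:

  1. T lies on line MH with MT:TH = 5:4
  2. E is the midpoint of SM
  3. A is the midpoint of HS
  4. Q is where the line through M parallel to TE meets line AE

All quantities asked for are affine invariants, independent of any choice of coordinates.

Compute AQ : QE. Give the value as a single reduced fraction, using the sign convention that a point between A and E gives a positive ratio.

AQ:QE = -19/10

Set H = (0, 0), S = (1, 0), M = (0, 1); any affine frame gives the same invariant.
1. T lies on line MH with MT:TH = 5:4 ⇒ T = (0, 4/9)
2. E is the midpoint of SM ⇒ E = (1/2, 1/2)
3. A is the midpoint of HS ⇒ A = (1/2, 0)
4. Q is where the line through M parallel to TE meets line AE ⇒ Q = (1/2, 19/18)
Q = A + t·(E−A) with t = 19/9, so AQ:QE = t:(1−t) = 19/9:-10/9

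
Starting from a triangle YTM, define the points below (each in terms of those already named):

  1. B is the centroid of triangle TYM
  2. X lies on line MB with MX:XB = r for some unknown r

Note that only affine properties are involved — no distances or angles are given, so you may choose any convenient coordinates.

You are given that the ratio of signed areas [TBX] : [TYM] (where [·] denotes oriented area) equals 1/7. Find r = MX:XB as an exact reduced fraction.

r = 4/3

Work in coordinates with Y = (0, 0), T = (1, 0), M = (0, 1).
1. B is the centroid of triangle TYM ⇒ B = (1/3, 1/3)
2. With MX:XB = r, write λ = r/(r+1) so X = M + λ·(B−M); X is affine-linear in λ
Every point depending on X is an affine combination of X and λ-independent points, so each such coordinate is linear in λ; the λ² term in each signed area is a multiple of (B−M)×(B−M) = 0, so 2·[TBX] and 2·[TYM] are each linear in λ. Evaluating at λ=0 and λ=1:
  2·[TBX] = 1/3·λ − 1/3,   2·[TYM] = -1
So [TBX]:[TYM] = (1/3·λ − 1/3) / (-1). Setting this equal to 1/7:
  1/3·λ − 1/3 = 1/7·(-1)  ⇒  λ = 4/7
Then r = λ/(1−λ) = (4/7)/(3/7) = 4/3. Check: with r = 4/3, X = (4/21, 13/21) and [TBX]:[TYM] = 1/7 as required.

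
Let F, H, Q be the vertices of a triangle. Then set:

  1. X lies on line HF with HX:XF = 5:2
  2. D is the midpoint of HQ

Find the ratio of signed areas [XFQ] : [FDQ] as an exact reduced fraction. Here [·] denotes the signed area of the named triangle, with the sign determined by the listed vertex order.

Choose coordinates F = (0, 0), H = (1, 0), Q = (0, 1).
1. X lies on line HF with HX:XF = 5:2 ⇒ X = (2/7, 0)
2. D is the midpoint of HQ ⇒ D = (1/2, 1/2)
2·[XFQ] = -2/7, 2·[FDQ] = 1/2
[XFQ]:[FDQ] = -2/7:1/2 = -4/7

[XFQ]:[FDQ] = -4/7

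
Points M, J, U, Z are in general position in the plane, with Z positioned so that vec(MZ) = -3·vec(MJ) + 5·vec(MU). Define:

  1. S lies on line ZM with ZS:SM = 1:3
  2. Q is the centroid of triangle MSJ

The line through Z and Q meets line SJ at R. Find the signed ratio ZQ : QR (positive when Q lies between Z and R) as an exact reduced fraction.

ZQ:QR = -2

Work in coordinates with M = (0, 0), J = (1, 0), U = (0, 1), Z = (-3, 5).
1. S lies on line ZM with ZS:SM = 1:3 ⇒ S = (-9/4, 15/4)
2. Q is the centroid of triangle MSJ ⇒ Q = (-5/12, 5/4)
line ZQ meets SJ at R = (-41/24, 25/8)
Q = Z + t·(R−Z) with t = 2, so ZQ:QR = 2:-1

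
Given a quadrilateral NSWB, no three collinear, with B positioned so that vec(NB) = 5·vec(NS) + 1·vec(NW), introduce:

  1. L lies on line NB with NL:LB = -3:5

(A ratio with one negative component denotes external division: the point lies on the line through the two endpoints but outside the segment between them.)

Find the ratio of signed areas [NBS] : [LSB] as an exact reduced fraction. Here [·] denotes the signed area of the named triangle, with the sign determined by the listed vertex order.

[NBS]:[LSB] = -2/5

Work in coordinates with N = (0, 0), S = (1, 0), W = (0, 1), B = (5, 1).
1. L lies on line NB with NL:LB = -3:5 ⇒ L = (-15/2, -3/2)
2·[NBS] = -1, 2·[LSB] = 5/2
[NBS]:[LSB] = -1:5/2 = -2/5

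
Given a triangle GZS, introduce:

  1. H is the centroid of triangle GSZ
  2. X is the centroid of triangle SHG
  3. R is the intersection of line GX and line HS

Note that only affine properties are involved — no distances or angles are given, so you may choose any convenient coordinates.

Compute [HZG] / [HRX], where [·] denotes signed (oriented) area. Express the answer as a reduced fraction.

Assign G = (0, 0), Z = (1, 0), S = (0, 1) — the answer is frame-independent, so this choice is without loss of generality.
1. H is the centroid of triangle GSZ ⇒ H = (1/3, 1/3)
2. X is the centroid of triangle SHG ⇒ X = (1/9, 4/9)
3. R is the intersection of line GX and line HS ⇒ R = (1/6, 2/3)
2·[HZG] = -1/3, 2·[HRX] = 1/18
[HZG]:[HRX] = -1/3:1/18 = -6

[HZG]:[HRX] = -6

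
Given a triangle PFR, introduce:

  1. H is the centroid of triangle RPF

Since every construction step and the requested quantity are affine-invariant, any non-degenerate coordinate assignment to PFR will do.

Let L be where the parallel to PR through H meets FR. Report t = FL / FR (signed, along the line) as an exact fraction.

Work in coordinates with P = (0, 0), F = (1, 0), R = (0, 1).
1. H is the centroid of triangle RPF ⇒ H = (1/3, 1/3)
through H parallel to PR: direction (0, 1); meets FR at L = (1/3, 2/3)
L = F + t·(R−F) with t = 2/3

t = 2/3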